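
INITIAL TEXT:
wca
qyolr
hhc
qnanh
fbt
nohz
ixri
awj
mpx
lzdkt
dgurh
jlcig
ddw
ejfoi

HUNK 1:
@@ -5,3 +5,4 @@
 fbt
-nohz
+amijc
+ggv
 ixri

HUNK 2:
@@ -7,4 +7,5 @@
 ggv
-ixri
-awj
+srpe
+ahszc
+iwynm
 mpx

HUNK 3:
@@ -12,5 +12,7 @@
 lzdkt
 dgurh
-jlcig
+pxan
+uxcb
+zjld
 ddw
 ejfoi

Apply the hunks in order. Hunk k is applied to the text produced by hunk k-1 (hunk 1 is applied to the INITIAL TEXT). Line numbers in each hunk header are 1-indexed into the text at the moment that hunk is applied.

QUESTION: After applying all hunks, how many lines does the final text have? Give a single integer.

Hunk 1: at line 5 remove [nohz] add [amijc,ggv] -> 15 lines: wca qyolr hhc qnanh fbt amijc ggv ixri awj mpx lzdkt dgurh jlcig ddw ejfoi
Hunk 2: at line 7 remove [ixri,awj] add [srpe,ahszc,iwynm] -> 16 lines: wca qyolr hhc qnanh fbt amijc ggv srpe ahszc iwynm mpx lzdkt dgurh jlcig ddw ejfoi
Hunk 3: at line 12 remove [jlcig] add [pxan,uxcb,zjld] -> 18 lines: wca qyolr hhc qnanh fbt amijc ggv srpe ahszc iwynm mpx lzdkt dgurh pxan uxcb zjld ddw ejfoi
Final line count: 18

Answer: 18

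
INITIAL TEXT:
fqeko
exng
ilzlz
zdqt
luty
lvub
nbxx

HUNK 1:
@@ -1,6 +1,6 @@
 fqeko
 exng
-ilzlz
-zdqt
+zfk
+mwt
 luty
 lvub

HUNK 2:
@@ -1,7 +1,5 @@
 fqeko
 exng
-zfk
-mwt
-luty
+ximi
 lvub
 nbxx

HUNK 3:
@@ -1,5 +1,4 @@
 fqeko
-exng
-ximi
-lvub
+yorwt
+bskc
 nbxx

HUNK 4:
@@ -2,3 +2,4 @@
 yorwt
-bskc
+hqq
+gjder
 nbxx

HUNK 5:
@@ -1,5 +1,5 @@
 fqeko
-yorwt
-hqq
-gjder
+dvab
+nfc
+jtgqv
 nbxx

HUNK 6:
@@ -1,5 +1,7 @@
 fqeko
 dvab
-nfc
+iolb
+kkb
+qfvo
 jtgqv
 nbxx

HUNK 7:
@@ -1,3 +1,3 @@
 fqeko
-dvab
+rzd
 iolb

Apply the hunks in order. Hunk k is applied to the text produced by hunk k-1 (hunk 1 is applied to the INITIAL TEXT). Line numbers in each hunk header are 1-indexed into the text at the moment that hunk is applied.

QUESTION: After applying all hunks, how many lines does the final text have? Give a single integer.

Answer: 7

Derivation:
Hunk 1: at line 1 remove [ilzlz,zdqt] add [zfk,mwt] -> 7 lines: fqeko exng zfk mwt luty lvub nbxx
Hunk 2: at line 1 remove [zfk,mwt,luty] add [ximi] -> 5 lines: fqeko exng ximi lvub nbxx
Hunk 3: at line 1 remove [exng,ximi,lvub] add [yorwt,bskc] -> 4 lines: fqeko yorwt bskc nbxx
Hunk 4: at line 2 remove [bskc] add [hqq,gjder] -> 5 lines: fqeko yorwt hqq gjder nbxx
Hunk 5: at line 1 remove [yorwt,hqq,gjder] add [dvab,nfc,jtgqv] -> 5 lines: fqeko dvab nfc jtgqv nbxx
Hunk 6: at line 1 remove [nfc] add [iolb,kkb,qfvo] -> 7 lines: fqeko dvab iolb kkb qfvo jtgqv nbxx
Hunk 7: at line 1 remove [dvab] add [rzd] -> 7 lines: fqeko rzd iolb kkb qfvo jtgqv nbxx
Final line count: 7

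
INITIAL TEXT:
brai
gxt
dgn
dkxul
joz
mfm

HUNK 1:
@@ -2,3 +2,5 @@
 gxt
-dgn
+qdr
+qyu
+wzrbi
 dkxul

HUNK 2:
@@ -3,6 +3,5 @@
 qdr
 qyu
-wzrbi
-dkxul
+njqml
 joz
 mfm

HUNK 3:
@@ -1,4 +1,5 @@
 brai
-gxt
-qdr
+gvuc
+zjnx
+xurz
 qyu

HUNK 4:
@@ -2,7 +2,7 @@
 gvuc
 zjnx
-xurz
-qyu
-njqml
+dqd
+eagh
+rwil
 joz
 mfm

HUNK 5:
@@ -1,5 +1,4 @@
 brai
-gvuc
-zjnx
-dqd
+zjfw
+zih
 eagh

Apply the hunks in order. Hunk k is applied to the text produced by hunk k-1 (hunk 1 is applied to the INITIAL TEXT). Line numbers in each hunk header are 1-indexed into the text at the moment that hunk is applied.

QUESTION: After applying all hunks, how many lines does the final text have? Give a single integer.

Answer: 7

Derivation:
Hunk 1: at line 2 remove [dgn] add [qdr,qyu,wzrbi] -> 8 lines: brai gxt qdr qyu wzrbi dkxul joz mfm
Hunk 2: at line 3 remove [wzrbi,dkxul] add [njqml] -> 7 lines: brai gxt qdr qyu njqml joz mfm
Hunk 3: at line 1 remove [gxt,qdr] add [gvuc,zjnx,xurz] -> 8 lines: brai gvuc zjnx xurz qyu njqml joz mfm
Hunk 4: at line 2 remove [xurz,qyu,njqml] add [dqd,eagh,rwil] -> 8 lines: brai gvuc zjnx dqd eagh rwil joz mfm
Hunk 5: at line 1 remove [gvuc,zjnx,dqd] add [zjfw,zih] -> 7 lines: brai zjfw zih eagh rwil joz mfm
Final line count: 7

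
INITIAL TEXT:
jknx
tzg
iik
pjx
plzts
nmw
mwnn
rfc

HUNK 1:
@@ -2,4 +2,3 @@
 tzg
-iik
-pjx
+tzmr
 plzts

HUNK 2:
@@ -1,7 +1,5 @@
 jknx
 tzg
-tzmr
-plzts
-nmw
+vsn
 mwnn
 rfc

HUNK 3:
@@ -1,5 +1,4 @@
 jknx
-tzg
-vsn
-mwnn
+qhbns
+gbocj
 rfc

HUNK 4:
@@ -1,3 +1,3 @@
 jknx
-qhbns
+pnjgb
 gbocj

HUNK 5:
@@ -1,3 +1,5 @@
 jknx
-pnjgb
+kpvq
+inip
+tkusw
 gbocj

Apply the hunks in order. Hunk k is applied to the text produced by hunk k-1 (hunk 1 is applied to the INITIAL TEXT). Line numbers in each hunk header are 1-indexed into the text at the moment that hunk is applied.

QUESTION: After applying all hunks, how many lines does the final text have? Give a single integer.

Hunk 1: at line 2 remove [iik,pjx] add [tzmr] -> 7 lines: jknx tzg tzmr plzts nmw mwnn rfc
Hunk 2: at line 1 remove [tzmr,plzts,nmw] add [vsn] -> 5 lines: jknx tzg vsn mwnn rfc
Hunk 3: at line 1 remove [tzg,vsn,mwnn] add [qhbns,gbocj] -> 4 lines: jknx qhbns gbocj rfc
Hunk 4: at line 1 remove [qhbns] add [pnjgb] -> 4 lines: jknx pnjgb gbocj rfc
Hunk 5: at line 1 remove [pnjgb] add [kpvq,inip,tkusw] -> 6 lines: jknx kpvq inip tkusw gbocj rfc
Final line count: 6

Answer: 6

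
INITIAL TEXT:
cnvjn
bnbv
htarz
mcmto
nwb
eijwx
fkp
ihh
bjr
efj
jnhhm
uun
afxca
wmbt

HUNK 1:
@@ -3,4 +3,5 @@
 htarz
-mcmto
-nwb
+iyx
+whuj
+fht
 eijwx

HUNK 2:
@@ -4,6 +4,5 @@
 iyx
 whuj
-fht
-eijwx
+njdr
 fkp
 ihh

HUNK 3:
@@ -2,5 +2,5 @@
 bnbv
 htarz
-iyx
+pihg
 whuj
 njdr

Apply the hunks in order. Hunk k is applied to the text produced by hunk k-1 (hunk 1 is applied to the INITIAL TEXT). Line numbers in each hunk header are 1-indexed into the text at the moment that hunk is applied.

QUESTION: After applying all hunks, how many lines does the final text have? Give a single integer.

Answer: 14

Derivation:
Hunk 1: at line 3 remove [mcmto,nwb] add [iyx,whuj,fht] -> 15 lines: cnvjn bnbv htarz iyx whuj fht eijwx fkp ihh bjr efj jnhhm uun afxca wmbt
Hunk 2: at line 4 remove [fht,eijwx] add [njdr] -> 14 lines: cnvjn bnbv htarz iyx whuj njdr fkp ihh bjr efj jnhhm uun afxca wmbt
Hunk 3: at line 2 remove [iyx] add [pihg] -> 14 lines: cnvjn bnbv htarz pihg whuj njdr fkp ihh bjr efj jnhhm uun afxca wmbt
Final line count: 14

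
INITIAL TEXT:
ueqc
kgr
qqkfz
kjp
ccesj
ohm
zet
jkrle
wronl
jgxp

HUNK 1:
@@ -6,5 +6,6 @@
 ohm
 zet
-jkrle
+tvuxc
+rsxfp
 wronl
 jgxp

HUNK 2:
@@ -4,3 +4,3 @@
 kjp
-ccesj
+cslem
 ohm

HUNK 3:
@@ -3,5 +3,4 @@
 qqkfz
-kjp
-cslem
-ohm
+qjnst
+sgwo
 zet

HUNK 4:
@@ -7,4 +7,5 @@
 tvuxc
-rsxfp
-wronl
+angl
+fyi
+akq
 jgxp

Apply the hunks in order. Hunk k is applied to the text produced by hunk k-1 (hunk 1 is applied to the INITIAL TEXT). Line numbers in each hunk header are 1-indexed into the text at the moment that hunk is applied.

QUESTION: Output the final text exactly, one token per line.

Answer: ueqc
kgr
qqkfz
qjnst
sgwo
zet
tvuxc
angl
fyi
akq
jgxp

Derivation:
Hunk 1: at line 6 remove [jkrle] add [tvuxc,rsxfp] -> 11 lines: ueqc kgr qqkfz kjp ccesj ohm zet tvuxc rsxfp wronl jgxp
Hunk 2: at line 4 remove [ccesj] add [cslem] -> 11 lines: ueqc kgr qqkfz kjp cslem ohm zet tvuxc rsxfp wronl jgxp
Hunk 3: at line 3 remove [kjp,cslem,ohm] add [qjnst,sgwo] -> 10 lines: ueqc kgr qqkfz qjnst sgwo zet tvuxc rsxfp wronl jgxp
Hunk 4: at line 7 remove [rsxfp,wronl] add [angl,fyi,akq] -> 11 lines: ueqc kgr qqkfz qjnst sgwo zet tvuxc angl fyi akq jgxp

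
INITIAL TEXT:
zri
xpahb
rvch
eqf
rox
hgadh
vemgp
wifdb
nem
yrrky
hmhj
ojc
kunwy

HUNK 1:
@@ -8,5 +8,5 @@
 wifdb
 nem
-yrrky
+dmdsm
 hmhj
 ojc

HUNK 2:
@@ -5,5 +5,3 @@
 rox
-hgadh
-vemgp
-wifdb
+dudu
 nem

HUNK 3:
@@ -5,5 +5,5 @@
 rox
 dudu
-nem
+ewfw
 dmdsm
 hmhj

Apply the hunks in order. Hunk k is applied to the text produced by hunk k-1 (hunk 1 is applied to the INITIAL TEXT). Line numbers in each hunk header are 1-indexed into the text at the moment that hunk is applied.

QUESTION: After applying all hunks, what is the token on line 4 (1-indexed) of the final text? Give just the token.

Answer: eqf

Derivation:
Hunk 1: at line 8 remove [yrrky] add [dmdsm] -> 13 lines: zri xpahb rvch eqf rox hgadh vemgp wifdb nem dmdsm hmhj ojc kunwy
Hunk 2: at line 5 remove [hgadh,vemgp,wifdb] add [dudu] -> 11 lines: zri xpahb rvch eqf rox dudu nem dmdsm hmhj ojc kunwy
Hunk 3: at line 5 remove [nem] add [ewfw] -> 11 lines: zri xpahb rvch eqf rox dudu ewfw dmdsm hmhj ojc kunwy
Final line 4: eqf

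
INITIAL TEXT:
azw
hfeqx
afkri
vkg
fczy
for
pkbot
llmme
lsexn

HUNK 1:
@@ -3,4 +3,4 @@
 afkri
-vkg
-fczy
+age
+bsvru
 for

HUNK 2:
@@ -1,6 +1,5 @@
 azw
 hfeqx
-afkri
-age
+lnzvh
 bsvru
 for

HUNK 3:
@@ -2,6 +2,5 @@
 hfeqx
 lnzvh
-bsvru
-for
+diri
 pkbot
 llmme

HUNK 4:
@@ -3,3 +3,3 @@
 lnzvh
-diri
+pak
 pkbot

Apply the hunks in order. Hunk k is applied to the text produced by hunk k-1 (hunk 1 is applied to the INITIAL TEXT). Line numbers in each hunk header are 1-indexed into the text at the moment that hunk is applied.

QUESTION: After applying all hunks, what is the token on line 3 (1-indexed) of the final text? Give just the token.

Answer: lnzvh

Derivation:
Hunk 1: at line 3 remove [vkg,fczy] add [age,bsvru] -> 9 lines: azw hfeqx afkri age bsvru for pkbot llmme lsexn
Hunk 2: at line 1 remove [afkri,age] add [lnzvh] -> 8 lines: azw hfeqx lnzvh bsvru for pkbot llmme lsexn
Hunk 3: at line 2 remove [bsvru,for] add [diri] -> 7 lines: azw hfeqx lnzvh diri pkbot llmme lsexn
Hunk 4: at line 3 remove [diri] add [pak] -> 7 lines: azw hfeqx lnzvh pak pkbot llmme lsexn
Final line 3: lnzvh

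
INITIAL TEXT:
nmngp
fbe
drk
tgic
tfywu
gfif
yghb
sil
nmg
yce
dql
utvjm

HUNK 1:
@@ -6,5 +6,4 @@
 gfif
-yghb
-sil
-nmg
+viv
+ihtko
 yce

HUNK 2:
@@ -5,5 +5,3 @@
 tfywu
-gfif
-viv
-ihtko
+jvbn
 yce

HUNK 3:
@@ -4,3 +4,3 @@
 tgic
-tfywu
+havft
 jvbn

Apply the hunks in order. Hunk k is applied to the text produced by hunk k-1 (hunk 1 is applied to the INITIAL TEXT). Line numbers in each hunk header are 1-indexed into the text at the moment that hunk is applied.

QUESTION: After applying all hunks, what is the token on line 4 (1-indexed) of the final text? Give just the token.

Hunk 1: at line 6 remove [yghb,sil,nmg] add [viv,ihtko] -> 11 lines: nmngp fbe drk tgic tfywu gfif viv ihtko yce dql utvjm
Hunk 2: at line 5 remove [gfif,viv,ihtko] add [jvbn] -> 9 lines: nmngp fbe drk tgic tfywu jvbn yce dql utvjm
Hunk 3: at line 4 remove [tfywu] add [havft] -> 9 lines: nmngp fbe drk tgic havft jvbn yce dql utvjm
Final line 4: tgic

Answer: tgic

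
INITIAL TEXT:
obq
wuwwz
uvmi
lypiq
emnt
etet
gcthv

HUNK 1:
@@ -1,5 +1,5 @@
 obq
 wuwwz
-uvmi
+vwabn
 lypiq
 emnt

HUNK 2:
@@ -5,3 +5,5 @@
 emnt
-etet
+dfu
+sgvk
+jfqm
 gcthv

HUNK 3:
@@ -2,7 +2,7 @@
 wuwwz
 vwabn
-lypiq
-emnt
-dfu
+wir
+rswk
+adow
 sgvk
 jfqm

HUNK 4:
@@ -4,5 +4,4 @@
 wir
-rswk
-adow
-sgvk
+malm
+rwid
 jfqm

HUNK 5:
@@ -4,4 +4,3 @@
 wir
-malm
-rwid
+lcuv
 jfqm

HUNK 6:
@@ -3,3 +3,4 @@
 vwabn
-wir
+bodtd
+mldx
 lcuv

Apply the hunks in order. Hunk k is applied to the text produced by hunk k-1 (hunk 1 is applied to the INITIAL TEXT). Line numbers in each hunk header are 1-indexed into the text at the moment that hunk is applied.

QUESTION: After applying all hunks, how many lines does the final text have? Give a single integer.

Hunk 1: at line 1 remove [uvmi] add [vwabn] -> 7 lines: obq wuwwz vwabn lypiq emnt etet gcthv
Hunk 2: at line 5 remove [etet] add [dfu,sgvk,jfqm] -> 9 lines: obq wuwwz vwabn lypiq emnt dfu sgvk jfqm gcthv
Hunk 3: at line 2 remove [lypiq,emnt,dfu] add [wir,rswk,adow] -> 9 lines: obq wuwwz vwabn wir rswk adow sgvk jfqm gcthv
Hunk 4: at line 4 remove [rswk,adow,sgvk] add [malm,rwid] -> 8 lines: obq wuwwz vwabn wir malm rwid jfqm gcthv
Hunk 5: at line 4 remove [malm,rwid] add [lcuv] -> 7 lines: obq wuwwz vwabn wir lcuv jfqm gcthv
Hunk 6: at line 3 remove [wir] add [bodtd,mldx] -> 8 lines: obq wuwwz vwabn bodtd mldx lcuv jfqm gcthv
Final line count: 8

Answer: 8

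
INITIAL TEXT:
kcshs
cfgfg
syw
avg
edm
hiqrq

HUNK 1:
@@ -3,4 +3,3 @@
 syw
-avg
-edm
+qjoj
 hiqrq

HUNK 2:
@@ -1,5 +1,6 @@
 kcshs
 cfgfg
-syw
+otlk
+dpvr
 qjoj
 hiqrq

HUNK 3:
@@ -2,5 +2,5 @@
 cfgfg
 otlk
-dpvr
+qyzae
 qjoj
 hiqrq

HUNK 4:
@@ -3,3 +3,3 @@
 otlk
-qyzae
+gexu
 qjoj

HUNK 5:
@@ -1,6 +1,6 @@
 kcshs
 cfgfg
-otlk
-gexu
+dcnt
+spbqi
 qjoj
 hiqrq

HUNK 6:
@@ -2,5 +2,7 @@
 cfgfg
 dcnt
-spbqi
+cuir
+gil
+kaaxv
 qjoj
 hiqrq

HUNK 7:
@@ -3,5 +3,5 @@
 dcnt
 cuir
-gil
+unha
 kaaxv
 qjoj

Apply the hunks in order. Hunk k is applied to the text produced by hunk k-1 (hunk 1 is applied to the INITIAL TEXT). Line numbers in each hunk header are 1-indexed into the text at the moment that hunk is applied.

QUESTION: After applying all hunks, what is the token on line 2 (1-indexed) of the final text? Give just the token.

Answer: cfgfg

Derivation:
Hunk 1: at line 3 remove [avg,edm] add [qjoj] -> 5 lines: kcshs cfgfg syw qjoj hiqrq
Hunk 2: at line 1 remove [syw] add [otlk,dpvr] -> 6 lines: kcshs cfgfg otlk dpvr qjoj hiqrq
Hunk 3: at line 2 remove [dpvr] add [qyzae] -> 6 lines: kcshs cfgfg otlk qyzae qjoj hiqrq
Hunk 4: at line 3 remove [qyzae] add [gexu] -> 6 lines: kcshs cfgfg otlk gexu qjoj hiqrq
Hunk 5: at line 1 remove [otlk,gexu] add [dcnt,spbqi] -> 6 lines: kcshs cfgfg dcnt spbqi qjoj hiqrq
Hunk 6: at line 2 remove [spbqi] add [cuir,gil,kaaxv] -> 8 lines: kcshs cfgfg dcnt cuir gil kaaxv qjoj hiqrq
Hunk 7: at line 3 remove [gil] add [unha] -> 8 lines: kcshs cfgfg dcnt cuir unha kaaxv qjoj hiqrq
Final line 2: cfgfg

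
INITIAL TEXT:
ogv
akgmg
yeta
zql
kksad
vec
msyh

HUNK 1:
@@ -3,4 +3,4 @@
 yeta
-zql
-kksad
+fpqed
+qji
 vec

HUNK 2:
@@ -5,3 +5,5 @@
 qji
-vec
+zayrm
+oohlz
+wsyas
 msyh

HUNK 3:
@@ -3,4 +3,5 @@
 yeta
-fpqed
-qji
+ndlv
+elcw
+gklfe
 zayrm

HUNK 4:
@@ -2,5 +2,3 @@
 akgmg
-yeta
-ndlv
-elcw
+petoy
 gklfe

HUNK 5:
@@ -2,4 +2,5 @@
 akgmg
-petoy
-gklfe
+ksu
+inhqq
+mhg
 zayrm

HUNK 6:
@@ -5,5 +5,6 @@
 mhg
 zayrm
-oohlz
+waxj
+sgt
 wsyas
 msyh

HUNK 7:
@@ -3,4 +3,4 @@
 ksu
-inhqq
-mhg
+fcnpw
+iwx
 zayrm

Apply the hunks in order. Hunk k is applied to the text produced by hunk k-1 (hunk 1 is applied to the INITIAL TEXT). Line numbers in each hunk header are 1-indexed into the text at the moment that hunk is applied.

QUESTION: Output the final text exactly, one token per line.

Answer: ogv
akgmg
ksu
fcnpw
iwx
zayrm
waxj
sgt
wsyas
msyh

Derivation:
Hunk 1: at line 3 remove [zql,kksad] add [fpqed,qji] -> 7 lines: ogv akgmg yeta fpqed qji vec msyh
Hunk 2: at line 5 remove [vec] add [zayrm,oohlz,wsyas] -> 9 lines: ogv akgmg yeta fpqed qji zayrm oohlz wsyas msyh
Hunk 3: at line 3 remove [fpqed,qji] add [ndlv,elcw,gklfe] -> 10 lines: ogv akgmg yeta ndlv elcw gklfe zayrm oohlz wsyas msyh
Hunk 4: at line 2 remove [yeta,ndlv,elcw] add [petoy] -> 8 lines: ogv akgmg petoy gklfe zayrm oohlz wsyas msyh
Hunk 5: at line 2 remove [petoy,gklfe] add [ksu,inhqq,mhg] -> 9 lines: ogv akgmg ksu inhqq mhg zayrm oohlz wsyas msyh
Hunk 6: at line 5 remove [oohlz] add [waxj,sgt] -> 10 lines: ogv akgmg ksu inhqq mhg zayrm waxj sgt wsyas msyh
Hunk 7: at line 3 remove [inhqq,mhg] add [fcnpw,iwx] -> 10 lines: ogv akgmg ksu fcnpw iwx zayrm waxj sgt wsyas msyh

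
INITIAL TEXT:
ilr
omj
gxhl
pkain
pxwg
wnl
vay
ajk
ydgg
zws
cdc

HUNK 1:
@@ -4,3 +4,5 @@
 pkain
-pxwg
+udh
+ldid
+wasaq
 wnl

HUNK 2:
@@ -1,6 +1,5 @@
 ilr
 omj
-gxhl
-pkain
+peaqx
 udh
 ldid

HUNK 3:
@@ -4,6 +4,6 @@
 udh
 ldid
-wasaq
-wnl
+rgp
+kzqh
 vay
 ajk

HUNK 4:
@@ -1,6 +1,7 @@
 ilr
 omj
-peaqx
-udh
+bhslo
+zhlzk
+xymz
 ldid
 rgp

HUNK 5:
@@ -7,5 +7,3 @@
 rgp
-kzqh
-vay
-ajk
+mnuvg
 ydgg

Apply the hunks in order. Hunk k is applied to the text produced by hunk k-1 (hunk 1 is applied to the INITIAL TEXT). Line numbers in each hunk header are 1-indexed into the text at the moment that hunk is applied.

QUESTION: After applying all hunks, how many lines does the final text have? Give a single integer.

Hunk 1: at line 4 remove [pxwg] add [udh,ldid,wasaq] -> 13 lines: ilr omj gxhl pkain udh ldid wasaq wnl vay ajk ydgg zws cdc
Hunk 2: at line 1 remove [gxhl,pkain] add [peaqx] -> 12 lines: ilr omj peaqx udh ldid wasaq wnl vay ajk ydgg zws cdc
Hunk 3: at line 4 remove [wasaq,wnl] add [rgp,kzqh] -> 12 lines: ilr omj peaqx udh ldid rgp kzqh vay ajk ydgg zws cdc
Hunk 4: at line 1 remove [peaqx,udh] add [bhslo,zhlzk,xymz] -> 13 lines: ilr omj bhslo zhlzk xymz ldid rgp kzqh vay ajk ydgg zws cdc
Hunk 5: at line 7 remove [kzqh,vay,ajk] add [mnuvg] -> 11 lines: ilr omj bhslo zhlzk xymz ldid rgp mnuvg ydgg zws cdc
Final line count: 11

Answer: 11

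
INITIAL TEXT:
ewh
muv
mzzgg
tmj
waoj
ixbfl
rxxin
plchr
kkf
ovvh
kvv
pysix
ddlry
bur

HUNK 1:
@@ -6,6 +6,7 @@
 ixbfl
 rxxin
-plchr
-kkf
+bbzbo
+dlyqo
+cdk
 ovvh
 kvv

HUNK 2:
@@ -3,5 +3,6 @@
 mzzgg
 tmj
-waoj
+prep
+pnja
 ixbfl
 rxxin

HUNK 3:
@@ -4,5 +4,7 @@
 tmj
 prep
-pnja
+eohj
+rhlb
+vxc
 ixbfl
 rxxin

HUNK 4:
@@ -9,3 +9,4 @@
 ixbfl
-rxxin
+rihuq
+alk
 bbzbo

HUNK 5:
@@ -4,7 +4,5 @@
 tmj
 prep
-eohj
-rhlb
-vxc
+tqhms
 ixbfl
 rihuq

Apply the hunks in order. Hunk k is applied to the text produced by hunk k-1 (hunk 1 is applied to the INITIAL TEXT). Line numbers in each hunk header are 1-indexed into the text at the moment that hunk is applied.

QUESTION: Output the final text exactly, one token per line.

Hunk 1: at line 6 remove [plchr,kkf] add [bbzbo,dlyqo,cdk] -> 15 lines: ewh muv mzzgg tmj waoj ixbfl rxxin bbzbo dlyqo cdk ovvh kvv pysix ddlry bur
Hunk 2: at line 3 remove [waoj] add [prep,pnja] -> 16 lines: ewh muv mzzgg tmj prep pnja ixbfl rxxin bbzbo dlyqo cdk ovvh kvv pysix ddlry bur
Hunk 3: at line 4 remove [pnja] add [eohj,rhlb,vxc] -> 18 lines: ewh muv mzzgg tmj prep eohj rhlb vxc ixbfl rxxin bbzbo dlyqo cdk ovvh kvv pysix ddlry bur
Hunk 4: at line 9 remove [rxxin] add [rihuq,alk] -> 19 lines: ewh muv mzzgg tmj prep eohj rhlb vxc ixbfl rihuq alk bbzbo dlyqo cdk ovvh kvv pysix ddlry bur
Hunk 5: at line 4 remove [eohj,rhlb,vxc] add [tqhms] -> 17 lines: ewh muv mzzgg tmj prep tqhms ixbfl rihuq alk bbzbo dlyqo cdk ovvh kvv pysix ddlry bur

Answer: ewh
muv
mzzgg
tmj
prep
tqhms
ixbfl
rihuq
alk
bbzbo
dlyqo
cdk
ovvh
kvv
pysix
ddlry
bur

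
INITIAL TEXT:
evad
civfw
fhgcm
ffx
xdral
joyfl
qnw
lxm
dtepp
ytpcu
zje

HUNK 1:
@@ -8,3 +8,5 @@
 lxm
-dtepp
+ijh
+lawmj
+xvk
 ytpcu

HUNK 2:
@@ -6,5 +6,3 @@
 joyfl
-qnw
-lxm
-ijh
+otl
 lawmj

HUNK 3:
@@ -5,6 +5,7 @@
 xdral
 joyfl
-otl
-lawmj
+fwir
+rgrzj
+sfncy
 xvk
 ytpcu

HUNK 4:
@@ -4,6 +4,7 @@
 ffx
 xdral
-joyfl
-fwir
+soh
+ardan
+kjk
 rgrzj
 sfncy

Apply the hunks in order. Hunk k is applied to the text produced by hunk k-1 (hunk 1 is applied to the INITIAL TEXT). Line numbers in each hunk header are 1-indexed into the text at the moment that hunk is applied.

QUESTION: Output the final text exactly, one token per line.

Answer: evad
civfw
fhgcm
ffx
xdral
soh
ardan
kjk
rgrzj
sfncy
xvk
ytpcu
zje

Derivation:
Hunk 1: at line 8 remove [dtepp] add [ijh,lawmj,xvk] -> 13 lines: evad civfw fhgcm ffx xdral joyfl qnw lxm ijh lawmj xvk ytpcu zje
Hunk 2: at line 6 remove [qnw,lxm,ijh] add [otl] -> 11 lines: evad civfw fhgcm ffx xdral joyfl otl lawmj xvk ytpcu zje
Hunk 3: at line 5 remove [otl,lawmj] add [fwir,rgrzj,sfncy] -> 12 lines: evad civfw fhgcm ffx xdral joyfl fwir rgrzj sfncy xvk ytpcu zje
Hunk 4: at line 4 remove [joyfl,fwir] add [soh,ardan,kjk] -> 13 lines: evad civfw fhgcm ffx xdral soh ardan kjk rgrzj sfncy xvk ytpcu zje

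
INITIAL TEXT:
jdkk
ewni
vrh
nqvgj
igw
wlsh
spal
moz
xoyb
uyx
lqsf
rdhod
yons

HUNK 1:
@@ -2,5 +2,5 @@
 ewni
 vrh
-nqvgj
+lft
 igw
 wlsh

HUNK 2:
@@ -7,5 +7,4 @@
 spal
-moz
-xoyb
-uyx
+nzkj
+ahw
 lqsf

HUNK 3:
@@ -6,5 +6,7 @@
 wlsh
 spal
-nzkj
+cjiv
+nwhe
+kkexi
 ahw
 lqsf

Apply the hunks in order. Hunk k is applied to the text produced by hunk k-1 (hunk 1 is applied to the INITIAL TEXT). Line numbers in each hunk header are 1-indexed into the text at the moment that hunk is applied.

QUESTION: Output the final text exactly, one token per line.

Hunk 1: at line 2 remove [nqvgj] add [lft] -> 13 lines: jdkk ewni vrh lft igw wlsh spal moz xoyb uyx lqsf rdhod yons
Hunk 2: at line 7 remove [moz,xoyb,uyx] add [nzkj,ahw] -> 12 lines: jdkk ewni vrh lft igw wlsh spal nzkj ahw lqsf rdhod yons
Hunk 3: at line 6 remove [nzkj] add [cjiv,nwhe,kkexi] -> 14 lines: jdkk ewni vrh lft igw wlsh spal cjiv nwhe kkexi ahw lqsf rdhod yons

Answer: jdkk
ewni
vrh
lft
igw
wlsh
spal
cjiv
nwhe
kkexi
ahw
lqsf
rdhod
yons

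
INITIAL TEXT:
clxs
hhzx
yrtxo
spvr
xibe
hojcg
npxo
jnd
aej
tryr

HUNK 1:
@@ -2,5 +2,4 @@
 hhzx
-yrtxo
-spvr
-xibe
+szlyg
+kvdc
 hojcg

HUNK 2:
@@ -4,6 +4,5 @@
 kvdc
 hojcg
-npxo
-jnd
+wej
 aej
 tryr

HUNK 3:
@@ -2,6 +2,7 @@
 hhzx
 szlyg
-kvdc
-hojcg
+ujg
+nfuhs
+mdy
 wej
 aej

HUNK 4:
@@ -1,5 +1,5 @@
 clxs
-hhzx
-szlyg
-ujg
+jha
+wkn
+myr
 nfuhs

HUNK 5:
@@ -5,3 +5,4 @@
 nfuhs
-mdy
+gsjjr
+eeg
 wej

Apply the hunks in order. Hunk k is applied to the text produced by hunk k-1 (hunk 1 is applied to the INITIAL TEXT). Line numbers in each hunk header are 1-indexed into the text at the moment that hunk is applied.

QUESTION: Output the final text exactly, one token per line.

Hunk 1: at line 2 remove [yrtxo,spvr,xibe] add [szlyg,kvdc] -> 9 lines: clxs hhzx szlyg kvdc hojcg npxo jnd aej tryr
Hunk 2: at line 4 remove [npxo,jnd] add [wej] -> 8 lines: clxs hhzx szlyg kvdc hojcg wej aej tryr
Hunk 3: at line 2 remove [kvdc,hojcg] add [ujg,nfuhs,mdy] -> 9 lines: clxs hhzx szlyg ujg nfuhs mdy wej aej tryr
Hunk 4: at line 1 remove [hhzx,szlyg,ujg] add [jha,wkn,myr] -> 9 lines: clxs jha wkn myr nfuhs mdy wej aej tryr
Hunk 5: at line 5 remove [mdy] add [gsjjr,eeg] -> 10 lines: clxs jha wkn myr nfuhs gsjjr eeg wej aej tryr

Answer: clxs
jha
wkn
myr
nfuhs
gsjjr
eeg
wej
aej
tryr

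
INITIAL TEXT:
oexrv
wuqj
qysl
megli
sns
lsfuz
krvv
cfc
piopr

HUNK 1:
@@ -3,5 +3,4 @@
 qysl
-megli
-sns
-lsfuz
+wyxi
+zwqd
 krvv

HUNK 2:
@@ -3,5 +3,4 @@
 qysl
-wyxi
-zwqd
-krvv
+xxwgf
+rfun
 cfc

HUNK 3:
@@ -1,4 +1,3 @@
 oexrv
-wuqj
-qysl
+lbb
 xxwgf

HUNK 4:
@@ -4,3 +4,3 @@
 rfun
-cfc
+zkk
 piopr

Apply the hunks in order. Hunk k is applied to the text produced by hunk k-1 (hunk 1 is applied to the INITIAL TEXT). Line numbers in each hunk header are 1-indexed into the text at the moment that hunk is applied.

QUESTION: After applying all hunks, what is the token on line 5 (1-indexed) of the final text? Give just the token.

Answer: zkk

Derivation:
Hunk 1: at line 3 remove [megli,sns,lsfuz] add [wyxi,zwqd] -> 8 lines: oexrv wuqj qysl wyxi zwqd krvv cfc piopr
Hunk 2: at line 3 remove [wyxi,zwqd,krvv] add [xxwgf,rfun] -> 7 lines: oexrv wuqj qysl xxwgf rfun cfc piopr
Hunk 3: at line 1 remove [wuqj,qysl] add [lbb] -> 6 lines: oexrv lbb xxwgf rfun cfc piopr
Hunk 4: at line 4 remove [cfc] add [zkk] -> 6 lines: oexrv lbb xxwgf rfun zkk piopr
Final line 5: zkk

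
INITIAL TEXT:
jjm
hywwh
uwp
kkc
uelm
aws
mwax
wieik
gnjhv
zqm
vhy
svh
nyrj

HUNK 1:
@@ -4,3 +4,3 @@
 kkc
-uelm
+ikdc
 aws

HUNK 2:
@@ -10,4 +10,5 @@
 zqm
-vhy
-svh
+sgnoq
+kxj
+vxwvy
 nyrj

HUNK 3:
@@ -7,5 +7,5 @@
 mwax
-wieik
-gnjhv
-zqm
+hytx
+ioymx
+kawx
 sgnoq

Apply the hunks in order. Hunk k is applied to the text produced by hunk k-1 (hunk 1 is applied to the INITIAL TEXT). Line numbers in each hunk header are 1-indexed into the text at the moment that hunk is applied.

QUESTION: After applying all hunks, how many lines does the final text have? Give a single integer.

Answer: 14

Derivation:
Hunk 1: at line 4 remove [uelm] add [ikdc] -> 13 lines: jjm hywwh uwp kkc ikdc aws mwax wieik gnjhv zqm vhy svh nyrj
Hunk 2: at line 10 remove [vhy,svh] add [sgnoq,kxj,vxwvy] -> 14 lines: jjm hywwh uwp kkc ikdc aws mwax wieik gnjhv zqm sgnoq kxj vxwvy nyrj
Hunk 3: at line 7 remove [wieik,gnjhv,zqm] add [hytx,ioymx,kawx] -> 14 lines: jjm hywwh uwp kkc ikdc aws mwax hytx ioymx kawx sgnoq kxj vxwvy nyrj
Final line count: 14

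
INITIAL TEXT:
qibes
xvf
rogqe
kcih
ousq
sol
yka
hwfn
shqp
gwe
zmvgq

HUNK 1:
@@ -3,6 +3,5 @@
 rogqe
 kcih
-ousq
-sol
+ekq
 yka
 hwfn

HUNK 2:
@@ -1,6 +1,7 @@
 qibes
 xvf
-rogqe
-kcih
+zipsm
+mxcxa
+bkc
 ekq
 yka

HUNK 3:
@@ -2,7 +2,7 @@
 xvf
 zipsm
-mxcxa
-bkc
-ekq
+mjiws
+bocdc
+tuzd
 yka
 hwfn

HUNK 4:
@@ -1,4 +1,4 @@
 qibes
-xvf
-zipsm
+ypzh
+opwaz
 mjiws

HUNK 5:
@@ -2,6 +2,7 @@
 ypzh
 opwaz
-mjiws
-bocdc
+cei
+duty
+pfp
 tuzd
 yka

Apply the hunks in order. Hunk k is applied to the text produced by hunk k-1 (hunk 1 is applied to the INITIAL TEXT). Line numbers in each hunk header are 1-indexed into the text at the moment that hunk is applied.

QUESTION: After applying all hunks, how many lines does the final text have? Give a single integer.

Answer: 12

Derivation:
Hunk 1: at line 3 remove [ousq,sol] add [ekq] -> 10 lines: qibes xvf rogqe kcih ekq yka hwfn shqp gwe zmvgq
Hunk 2: at line 1 remove [rogqe,kcih] add [zipsm,mxcxa,bkc] -> 11 lines: qibes xvf zipsm mxcxa bkc ekq yka hwfn shqp gwe zmvgq
Hunk 3: at line 2 remove [mxcxa,bkc,ekq] add [mjiws,bocdc,tuzd] -> 11 lines: qibes xvf zipsm mjiws bocdc tuzd yka hwfn shqp gwe zmvgq
Hunk 4: at line 1 remove [xvf,zipsm] add [ypzh,opwaz] -> 11 lines: qibes ypzh opwaz mjiws bocdc tuzd yka hwfn shqp gwe zmvgq
Hunk 5: at line 2 remove [mjiws,bocdc] add [cei,duty,pfp] -> 12 lines: qibes ypzh opwaz cei duty pfp tuzd yka hwfn shqp gwe zmvgq
Final line count: 12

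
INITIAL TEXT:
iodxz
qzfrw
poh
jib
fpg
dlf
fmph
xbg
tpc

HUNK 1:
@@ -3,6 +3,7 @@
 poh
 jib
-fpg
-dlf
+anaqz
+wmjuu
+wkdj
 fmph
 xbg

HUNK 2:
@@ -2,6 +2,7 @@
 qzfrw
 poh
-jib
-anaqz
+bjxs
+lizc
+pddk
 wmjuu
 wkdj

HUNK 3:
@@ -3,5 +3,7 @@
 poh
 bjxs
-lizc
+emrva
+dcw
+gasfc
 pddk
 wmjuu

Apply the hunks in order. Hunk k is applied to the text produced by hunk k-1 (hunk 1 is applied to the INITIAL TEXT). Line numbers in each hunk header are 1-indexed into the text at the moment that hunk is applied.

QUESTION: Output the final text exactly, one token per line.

Hunk 1: at line 3 remove [fpg,dlf] add [anaqz,wmjuu,wkdj] -> 10 lines: iodxz qzfrw poh jib anaqz wmjuu wkdj fmph xbg tpc
Hunk 2: at line 2 remove [jib,anaqz] add [bjxs,lizc,pddk] -> 11 lines: iodxz qzfrw poh bjxs lizc pddk wmjuu wkdj fmph xbg tpc
Hunk 3: at line 3 remove [lizc] add [emrva,dcw,gasfc] -> 13 lines: iodxz qzfrw poh bjxs emrva dcw gasfc pddk wmjuu wkdj fmph xbg tpc

Answer: iodxz
qzfrw
poh
bjxs
emrva
dcw
gasfc
pddk
wmjuu
wkdj
fmph
xbg
tpc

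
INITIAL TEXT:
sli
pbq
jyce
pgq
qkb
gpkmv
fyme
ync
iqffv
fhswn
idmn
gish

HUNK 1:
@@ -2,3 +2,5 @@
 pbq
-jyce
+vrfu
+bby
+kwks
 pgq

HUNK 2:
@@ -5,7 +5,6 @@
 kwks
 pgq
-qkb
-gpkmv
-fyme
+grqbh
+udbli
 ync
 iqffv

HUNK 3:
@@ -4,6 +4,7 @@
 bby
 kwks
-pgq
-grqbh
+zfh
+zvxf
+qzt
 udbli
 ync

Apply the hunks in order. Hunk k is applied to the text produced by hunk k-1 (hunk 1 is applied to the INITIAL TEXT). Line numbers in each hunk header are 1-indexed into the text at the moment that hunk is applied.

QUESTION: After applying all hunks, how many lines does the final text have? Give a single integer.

Hunk 1: at line 2 remove [jyce] add [vrfu,bby,kwks] -> 14 lines: sli pbq vrfu bby kwks pgq qkb gpkmv fyme ync iqffv fhswn idmn gish
Hunk 2: at line 5 remove [qkb,gpkmv,fyme] add [grqbh,udbli] -> 13 lines: sli pbq vrfu bby kwks pgq grqbh udbli ync iqffv fhswn idmn gish
Hunk 3: at line 4 remove [pgq,grqbh] add [zfh,zvxf,qzt] -> 14 lines: sli pbq vrfu bby kwks zfh zvxf qzt udbli ync iqffv fhswn idmn gish
Final line count: 14

Answer: 14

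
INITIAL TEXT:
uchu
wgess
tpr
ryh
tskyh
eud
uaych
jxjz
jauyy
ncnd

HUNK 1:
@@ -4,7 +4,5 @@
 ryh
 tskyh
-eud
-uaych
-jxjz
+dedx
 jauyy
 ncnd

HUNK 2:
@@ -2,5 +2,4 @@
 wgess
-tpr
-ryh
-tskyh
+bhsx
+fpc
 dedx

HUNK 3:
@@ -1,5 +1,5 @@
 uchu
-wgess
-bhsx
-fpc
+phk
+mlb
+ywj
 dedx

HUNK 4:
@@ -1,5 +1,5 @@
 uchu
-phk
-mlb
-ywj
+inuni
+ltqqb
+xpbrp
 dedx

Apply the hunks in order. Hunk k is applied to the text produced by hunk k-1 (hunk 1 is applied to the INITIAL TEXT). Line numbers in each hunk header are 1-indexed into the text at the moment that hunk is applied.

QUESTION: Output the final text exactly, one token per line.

Hunk 1: at line 4 remove [eud,uaych,jxjz] add [dedx] -> 8 lines: uchu wgess tpr ryh tskyh dedx jauyy ncnd
Hunk 2: at line 2 remove [tpr,ryh,tskyh] add [bhsx,fpc] -> 7 lines: uchu wgess bhsx fpc dedx jauyy ncnd
Hunk 3: at line 1 remove [wgess,bhsx,fpc] add [phk,mlb,ywj] -> 7 lines: uchu phk mlb ywj dedx jauyy ncnd
Hunk 4: at line 1 remove [phk,mlb,ywj] add [inuni,ltqqb,xpbrp] -> 7 lines: uchu inuni ltqqb xpbrp dedx jauyy ncnd

Answer: uchu
inuni
ltqqb
xpbrp
dedx
jauyy
ncnd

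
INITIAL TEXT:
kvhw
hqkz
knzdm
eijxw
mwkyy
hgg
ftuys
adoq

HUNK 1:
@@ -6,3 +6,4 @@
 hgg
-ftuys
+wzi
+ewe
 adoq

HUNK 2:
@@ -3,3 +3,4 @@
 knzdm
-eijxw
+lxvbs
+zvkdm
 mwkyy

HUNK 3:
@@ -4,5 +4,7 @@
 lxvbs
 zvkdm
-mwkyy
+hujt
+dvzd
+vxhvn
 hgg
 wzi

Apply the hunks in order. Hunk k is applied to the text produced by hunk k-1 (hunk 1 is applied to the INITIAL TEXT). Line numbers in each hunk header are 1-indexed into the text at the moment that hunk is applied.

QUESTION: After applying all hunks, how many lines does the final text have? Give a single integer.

Hunk 1: at line 6 remove [ftuys] add [wzi,ewe] -> 9 lines: kvhw hqkz knzdm eijxw mwkyy hgg wzi ewe adoq
Hunk 2: at line 3 remove [eijxw] add [lxvbs,zvkdm] -> 10 lines: kvhw hqkz knzdm lxvbs zvkdm mwkyy hgg wzi ewe adoq
Hunk 3: at line 4 remove [mwkyy] add [hujt,dvzd,vxhvn] -> 12 lines: kvhw hqkz knzdm lxvbs zvkdm hujt dvzd vxhvn hgg wzi ewe adoq
Final line count: 12

Answer: 12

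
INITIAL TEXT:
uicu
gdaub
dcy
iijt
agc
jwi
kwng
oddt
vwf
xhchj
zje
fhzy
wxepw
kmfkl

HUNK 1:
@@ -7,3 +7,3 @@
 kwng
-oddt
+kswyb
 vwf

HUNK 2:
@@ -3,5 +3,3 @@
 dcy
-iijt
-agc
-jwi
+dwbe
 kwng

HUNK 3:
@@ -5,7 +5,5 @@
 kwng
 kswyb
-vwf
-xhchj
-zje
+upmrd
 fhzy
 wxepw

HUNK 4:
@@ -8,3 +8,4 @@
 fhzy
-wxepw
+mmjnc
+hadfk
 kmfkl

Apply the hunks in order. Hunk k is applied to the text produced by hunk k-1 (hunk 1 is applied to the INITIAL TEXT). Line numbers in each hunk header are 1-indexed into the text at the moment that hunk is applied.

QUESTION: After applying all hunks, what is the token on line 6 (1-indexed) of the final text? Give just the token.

Hunk 1: at line 7 remove [oddt] add [kswyb] -> 14 lines: uicu gdaub dcy iijt agc jwi kwng kswyb vwf xhchj zje fhzy wxepw kmfkl
Hunk 2: at line 3 remove [iijt,agc,jwi] add [dwbe] -> 12 lines: uicu gdaub dcy dwbe kwng kswyb vwf xhchj zje fhzy wxepw kmfkl
Hunk 3: at line 5 remove [vwf,xhchj,zje] add [upmrd] -> 10 lines: uicu gdaub dcy dwbe kwng kswyb upmrd fhzy wxepw kmfkl
Hunk 4: at line 8 remove [wxepw] add [mmjnc,hadfk] -> 11 lines: uicu gdaub dcy dwbe kwng kswyb upmrd fhzy mmjnc hadfk kmfkl
Final line 6: kswyb

Answer: kswyb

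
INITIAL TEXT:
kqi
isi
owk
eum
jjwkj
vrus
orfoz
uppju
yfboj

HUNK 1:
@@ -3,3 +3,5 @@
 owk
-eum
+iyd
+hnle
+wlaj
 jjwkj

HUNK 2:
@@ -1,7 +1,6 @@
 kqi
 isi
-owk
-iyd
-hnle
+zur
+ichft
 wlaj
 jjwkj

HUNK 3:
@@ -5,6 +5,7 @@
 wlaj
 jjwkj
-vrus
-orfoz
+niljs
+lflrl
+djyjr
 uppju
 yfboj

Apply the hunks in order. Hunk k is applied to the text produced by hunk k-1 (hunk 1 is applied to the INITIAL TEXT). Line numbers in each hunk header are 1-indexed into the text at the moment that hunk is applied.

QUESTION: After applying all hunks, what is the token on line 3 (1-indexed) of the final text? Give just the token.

Answer: zur

Derivation:
Hunk 1: at line 3 remove [eum] add [iyd,hnle,wlaj] -> 11 lines: kqi isi owk iyd hnle wlaj jjwkj vrus orfoz uppju yfboj
Hunk 2: at line 1 remove [owk,iyd,hnle] add [zur,ichft] -> 10 lines: kqi isi zur ichft wlaj jjwkj vrus orfoz uppju yfboj
Hunk 3: at line 5 remove [vrus,orfoz] add [niljs,lflrl,djyjr] -> 11 lines: kqi isi zur ichft wlaj jjwkj niljs lflrl djyjr uppju yfboj
Final line 3: zur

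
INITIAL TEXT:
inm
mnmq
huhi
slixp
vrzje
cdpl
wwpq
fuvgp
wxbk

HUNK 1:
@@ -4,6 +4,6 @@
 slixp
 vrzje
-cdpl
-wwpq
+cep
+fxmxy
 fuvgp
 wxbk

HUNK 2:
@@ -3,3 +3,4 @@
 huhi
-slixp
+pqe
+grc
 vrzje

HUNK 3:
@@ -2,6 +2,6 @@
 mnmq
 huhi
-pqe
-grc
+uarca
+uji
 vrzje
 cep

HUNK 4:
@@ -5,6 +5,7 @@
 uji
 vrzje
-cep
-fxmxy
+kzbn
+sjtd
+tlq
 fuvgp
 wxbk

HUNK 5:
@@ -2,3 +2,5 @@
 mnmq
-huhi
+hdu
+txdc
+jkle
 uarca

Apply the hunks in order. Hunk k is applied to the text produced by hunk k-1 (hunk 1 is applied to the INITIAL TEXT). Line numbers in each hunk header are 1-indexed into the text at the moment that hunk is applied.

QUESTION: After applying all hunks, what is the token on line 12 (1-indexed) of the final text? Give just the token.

Answer: fuvgp

Derivation:
Hunk 1: at line 4 remove [cdpl,wwpq] add [cep,fxmxy] -> 9 lines: inm mnmq huhi slixp vrzje cep fxmxy fuvgp wxbk
Hunk 2: at line 3 remove [slixp] add [pqe,grc] -> 10 lines: inm mnmq huhi pqe grc vrzje cep fxmxy fuvgp wxbk
Hunk 3: at line 2 remove [pqe,grc] add [uarca,uji] -> 10 lines: inm mnmq huhi uarca uji vrzje cep fxmxy fuvgp wxbk
Hunk 4: at line 5 remove [cep,fxmxy] add [kzbn,sjtd,tlq] -> 11 lines: inm mnmq huhi uarca uji vrzje kzbn sjtd tlq fuvgp wxbk
Hunk 5: at line 2 remove [huhi] add [hdu,txdc,jkle] -> 13 lines: inm mnmq hdu txdc jkle uarca uji vrzje kzbn sjtd tlq fuvgp wxbk
Final line 12: fuvgp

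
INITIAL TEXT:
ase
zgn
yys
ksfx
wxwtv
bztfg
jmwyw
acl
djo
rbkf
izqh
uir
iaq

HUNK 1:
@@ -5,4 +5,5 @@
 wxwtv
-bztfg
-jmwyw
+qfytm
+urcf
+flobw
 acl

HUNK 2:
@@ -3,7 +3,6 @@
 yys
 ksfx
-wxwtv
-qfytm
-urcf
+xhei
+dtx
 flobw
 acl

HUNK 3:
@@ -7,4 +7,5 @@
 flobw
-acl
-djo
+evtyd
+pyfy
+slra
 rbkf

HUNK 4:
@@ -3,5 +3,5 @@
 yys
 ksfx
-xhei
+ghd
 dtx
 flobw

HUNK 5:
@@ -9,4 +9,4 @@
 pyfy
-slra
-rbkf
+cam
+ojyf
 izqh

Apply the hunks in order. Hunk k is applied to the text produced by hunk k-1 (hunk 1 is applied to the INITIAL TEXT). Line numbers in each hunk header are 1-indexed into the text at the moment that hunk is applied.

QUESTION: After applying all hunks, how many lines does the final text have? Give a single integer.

Answer: 14

Derivation:
Hunk 1: at line 5 remove [bztfg,jmwyw] add [qfytm,urcf,flobw] -> 14 lines: ase zgn yys ksfx wxwtv qfytm urcf flobw acl djo rbkf izqh uir iaq
Hunk 2: at line 3 remove [wxwtv,qfytm,urcf] add [xhei,dtx] -> 13 lines: ase zgn yys ksfx xhei dtx flobw acl djo rbkf izqh uir iaq
Hunk 3: at line 7 remove [acl,djo] add [evtyd,pyfy,slra] -> 14 lines: ase zgn yys ksfx xhei dtx flobw evtyd pyfy slra rbkf izqh uir iaq
Hunk 4: at line 3 remove [xhei] add [ghd] -> 14 lines: ase zgn yys ksfx ghd dtx flobw evtyd pyfy slra rbkf izqh uir iaq
Hunk 5: at line 9 remove [slra,rbkf] add [cam,ojyf] -> 14 lines: ase zgn yys ksfx ghd dtx flobw evtyd pyfy cam ojyf izqh uir iaq
Final line count: 14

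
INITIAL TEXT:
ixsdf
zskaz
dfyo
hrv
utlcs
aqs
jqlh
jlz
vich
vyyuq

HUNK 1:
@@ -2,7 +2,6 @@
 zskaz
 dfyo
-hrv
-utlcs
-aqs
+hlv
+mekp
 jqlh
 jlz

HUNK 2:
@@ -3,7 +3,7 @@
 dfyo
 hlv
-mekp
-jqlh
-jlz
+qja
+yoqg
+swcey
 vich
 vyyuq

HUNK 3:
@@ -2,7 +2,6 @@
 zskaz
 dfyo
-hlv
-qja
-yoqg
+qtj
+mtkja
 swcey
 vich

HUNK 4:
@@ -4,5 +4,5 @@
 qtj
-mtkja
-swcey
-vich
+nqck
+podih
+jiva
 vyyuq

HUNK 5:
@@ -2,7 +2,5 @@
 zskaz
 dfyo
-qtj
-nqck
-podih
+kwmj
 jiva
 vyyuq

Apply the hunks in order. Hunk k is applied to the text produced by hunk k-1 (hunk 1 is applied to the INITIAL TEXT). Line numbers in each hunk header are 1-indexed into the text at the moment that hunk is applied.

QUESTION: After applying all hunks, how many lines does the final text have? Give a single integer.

Answer: 6

Derivation:
Hunk 1: at line 2 remove [hrv,utlcs,aqs] add [hlv,mekp] -> 9 lines: ixsdf zskaz dfyo hlv mekp jqlh jlz vich vyyuq
Hunk 2: at line 3 remove [mekp,jqlh,jlz] add [qja,yoqg,swcey] -> 9 lines: ixsdf zskaz dfyo hlv qja yoqg swcey vich vyyuq
Hunk 3: at line 2 remove [hlv,qja,yoqg] add [qtj,mtkja] -> 8 lines: ixsdf zskaz dfyo qtj mtkja swcey vich vyyuq
Hunk 4: at line 4 remove [mtkja,swcey,vich] add [nqck,podih,jiva] -> 8 lines: ixsdf zskaz dfyo qtj nqck podih jiva vyyuq
Hunk 5: at line 2 remove [qtj,nqck,podih] add [kwmj] -> 6 lines: ixsdf zskaz dfyo kwmj jiva vyyuq
Final line count: 6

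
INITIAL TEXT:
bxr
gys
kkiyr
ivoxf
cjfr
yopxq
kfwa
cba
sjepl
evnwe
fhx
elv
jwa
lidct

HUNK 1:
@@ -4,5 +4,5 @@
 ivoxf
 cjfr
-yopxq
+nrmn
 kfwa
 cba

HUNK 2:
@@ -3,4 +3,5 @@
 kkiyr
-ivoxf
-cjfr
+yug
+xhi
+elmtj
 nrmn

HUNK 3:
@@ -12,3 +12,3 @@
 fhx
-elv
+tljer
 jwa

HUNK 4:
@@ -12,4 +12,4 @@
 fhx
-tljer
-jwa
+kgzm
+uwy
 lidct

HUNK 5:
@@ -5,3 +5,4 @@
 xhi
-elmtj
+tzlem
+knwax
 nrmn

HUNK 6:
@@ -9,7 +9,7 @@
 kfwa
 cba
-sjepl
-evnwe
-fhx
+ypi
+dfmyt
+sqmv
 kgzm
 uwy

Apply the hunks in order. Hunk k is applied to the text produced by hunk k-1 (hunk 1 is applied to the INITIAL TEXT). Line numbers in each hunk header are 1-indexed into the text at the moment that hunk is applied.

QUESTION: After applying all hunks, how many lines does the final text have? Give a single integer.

Hunk 1: at line 4 remove [yopxq] add [nrmn] -> 14 lines: bxr gys kkiyr ivoxf cjfr nrmn kfwa cba sjepl evnwe fhx elv jwa lidct
Hunk 2: at line 3 remove [ivoxf,cjfr] add [yug,xhi,elmtj] -> 15 lines: bxr gys kkiyr yug xhi elmtj nrmn kfwa cba sjepl evnwe fhx elv jwa lidct
Hunk 3: at line 12 remove [elv] add [tljer] -> 15 lines: bxr gys kkiyr yug xhi elmtj nrmn kfwa cba sjepl evnwe fhx tljer jwa lidct
Hunk 4: at line 12 remove [tljer,jwa] add [kgzm,uwy] -> 15 lines: bxr gys kkiyr yug xhi elmtj nrmn kfwa cba sjepl evnwe fhx kgzm uwy lidct
Hunk 5: at line 5 remove [elmtj] add [tzlem,knwax] -> 16 lines: bxr gys kkiyr yug xhi tzlem knwax nrmn kfwa cba sjepl evnwe fhx kgzm uwy lidct
Hunk 6: at line 9 remove [sjepl,evnwe,fhx] add [ypi,dfmyt,sqmv] -> 16 lines: bxr gys kkiyr yug xhi tzlem knwax nrmn kfwa cba ypi dfmyt sqmv kgzm uwy lidct
Final line count: 16

Answer: 16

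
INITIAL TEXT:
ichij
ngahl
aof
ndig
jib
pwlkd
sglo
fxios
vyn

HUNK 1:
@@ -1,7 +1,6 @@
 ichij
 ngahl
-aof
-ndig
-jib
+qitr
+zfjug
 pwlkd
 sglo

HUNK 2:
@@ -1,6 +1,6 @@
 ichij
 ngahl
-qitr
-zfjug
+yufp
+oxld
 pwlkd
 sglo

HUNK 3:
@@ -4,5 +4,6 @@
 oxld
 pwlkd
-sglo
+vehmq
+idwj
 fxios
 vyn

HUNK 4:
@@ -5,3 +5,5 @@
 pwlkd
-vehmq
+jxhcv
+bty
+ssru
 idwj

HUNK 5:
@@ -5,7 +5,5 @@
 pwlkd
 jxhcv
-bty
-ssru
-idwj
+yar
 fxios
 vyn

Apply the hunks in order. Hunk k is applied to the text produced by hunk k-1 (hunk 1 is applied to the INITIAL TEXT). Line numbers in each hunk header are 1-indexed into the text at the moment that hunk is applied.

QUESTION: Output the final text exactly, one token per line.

Hunk 1: at line 1 remove [aof,ndig,jib] add [qitr,zfjug] -> 8 lines: ichij ngahl qitr zfjug pwlkd sglo fxios vyn
Hunk 2: at line 1 remove [qitr,zfjug] add [yufp,oxld] -> 8 lines: ichij ngahl yufp oxld pwlkd sglo fxios vyn
Hunk 3: at line 4 remove [sglo] add [vehmq,idwj] -> 9 lines: ichij ngahl yufp oxld pwlkd vehmq idwj fxios vyn
Hunk 4: at line 5 remove [vehmq] add [jxhcv,bty,ssru] -> 11 lines: ichij ngahl yufp oxld pwlkd jxhcv bty ssru idwj fxios vyn
Hunk 5: at line 5 remove [bty,ssru,idwj] add [yar] -> 9 lines: ichij ngahl yufp oxld pwlkd jxhcv yar fxios vyn

Answer: ichij
ngahl
yufp
oxld
pwlkd
jxhcv
yar
fxios
vyn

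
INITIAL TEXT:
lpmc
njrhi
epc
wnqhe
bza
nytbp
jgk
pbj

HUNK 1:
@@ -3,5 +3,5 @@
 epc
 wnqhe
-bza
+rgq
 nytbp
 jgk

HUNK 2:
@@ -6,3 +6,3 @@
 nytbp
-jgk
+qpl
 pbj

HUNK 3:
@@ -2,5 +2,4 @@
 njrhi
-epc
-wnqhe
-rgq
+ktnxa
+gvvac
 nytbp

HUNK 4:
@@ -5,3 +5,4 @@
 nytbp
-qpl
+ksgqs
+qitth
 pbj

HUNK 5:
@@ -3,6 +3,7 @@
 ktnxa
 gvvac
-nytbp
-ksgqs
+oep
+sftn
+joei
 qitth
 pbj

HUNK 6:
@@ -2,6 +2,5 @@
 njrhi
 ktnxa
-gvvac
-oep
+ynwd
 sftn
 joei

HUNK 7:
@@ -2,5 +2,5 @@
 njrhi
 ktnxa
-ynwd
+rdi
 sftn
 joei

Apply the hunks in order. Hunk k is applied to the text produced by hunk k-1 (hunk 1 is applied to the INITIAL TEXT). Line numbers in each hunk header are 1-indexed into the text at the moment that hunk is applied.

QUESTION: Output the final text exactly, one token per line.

Answer: lpmc
njrhi
ktnxa
rdi
sftn
joei
qitth
pbj

Derivation:
Hunk 1: at line 3 remove [bza] add [rgq] -> 8 lines: lpmc njrhi epc wnqhe rgq nytbp jgk pbj
Hunk 2: at line 6 remove [jgk] add [qpl] -> 8 lines: lpmc njrhi epc wnqhe rgq nytbp qpl pbj
Hunk 3: at line 2 remove [epc,wnqhe,rgq] add [ktnxa,gvvac] -> 7 lines: lpmc njrhi ktnxa gvvac nytbp qpl pbj
Hunk 4: at line 5 remove [qpl] add [ksgqs,qitth] -> 8 lines: lpmc njrhi ktnxa gvvac nytbp ksgqs qitth pbj
Hunk 5: at line 3 remove [nytbp,ksgqs] add [oep,sftn,joei] -> 9 lines: lpmc njrhi ktnxa gvvac oep sftn joei qitth pbj
Hunk 6: at line 2 remove [gvvac,oep] add [ynwd] -> 8 lines: lpmc njrhi ktnxa ynwd sftn joei qitth pbj
Hunk 7: at line 2 remove [ynwd] add [rdi] -> 8 lines: lpmc njrhi ktnxa rdi sftn joei qitth pbj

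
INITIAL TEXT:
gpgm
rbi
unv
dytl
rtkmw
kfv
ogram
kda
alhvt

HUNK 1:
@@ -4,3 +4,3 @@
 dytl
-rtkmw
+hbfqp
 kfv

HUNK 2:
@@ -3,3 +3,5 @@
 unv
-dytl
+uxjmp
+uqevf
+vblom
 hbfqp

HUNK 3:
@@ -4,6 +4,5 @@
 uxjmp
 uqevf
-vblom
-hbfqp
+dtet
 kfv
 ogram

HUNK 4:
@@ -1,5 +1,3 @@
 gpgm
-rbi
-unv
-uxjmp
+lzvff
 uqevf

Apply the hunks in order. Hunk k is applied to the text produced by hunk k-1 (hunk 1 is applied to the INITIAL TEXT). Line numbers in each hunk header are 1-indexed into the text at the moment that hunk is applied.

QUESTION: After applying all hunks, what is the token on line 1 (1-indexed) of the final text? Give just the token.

Answer: gpgm

Derivation:
Hunk 1: at line 4 remove [rtkmw] add [hbfqp] -> 9 lines: gpgm rbi unv dytl hbfqp kfv ogram kda alhvt
Hunk 2: at line 3 remove [dytl] add [uxjmp,uqevf,vblom] -> 11 lines: gpgm rbi unv uxjmp uqevf vblom hbfqp kfv ogram kda alhvt
Hunk 3: at line 4 remove [vblom,hbfqp] add [dtet] -> 10 lines: gpgm rbi unv uxjmp uqevf dtet kfv ogram kda alhvt
Hunk 4: at line 1 remove [rbi,unv,uxjmp] add [lzvff] -> 8 lines: gpgm lzvff uqevf dtet kfv ogram kda alhvt
Final line 1: gpgm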